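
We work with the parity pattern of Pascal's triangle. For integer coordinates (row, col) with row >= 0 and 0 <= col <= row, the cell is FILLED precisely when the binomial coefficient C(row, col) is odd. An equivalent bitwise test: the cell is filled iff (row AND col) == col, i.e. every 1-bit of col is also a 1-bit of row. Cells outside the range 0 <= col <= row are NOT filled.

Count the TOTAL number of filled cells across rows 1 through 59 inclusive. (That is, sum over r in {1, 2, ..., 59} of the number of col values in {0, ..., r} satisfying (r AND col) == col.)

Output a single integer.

r1=1 pc1: +2 =2
r2=10 pc1: +2 =4
r3=11 pc2: +4 =8
r4=100 pc1: +2 =10
r5=101 pc2: +4 =14
r6=110 pc2: +4 =18
r7=111 pc3: +8 =26
r8=1000 pc1: +2 =28
r9=1001 pc2: +4 =32
r10=1010 pc2: +4 =36
r11=1011 pc3: +8 =44
r12=1100 pc2: +4 =48
r13=1101 pc3: +8 =56
r14=1110 pc3: +8 =64
r15=1111 pc4: +16 =80
r16=10000 pc1: +2 =82
r17=10001 pc2: +4 =86
r18=10010 pc2: +4 =90
r19=10011 pc3: +8 =98
r20=10100 pc2: +4 =102
r21=10101 pc3: +8 =110
r22=10110 pc3: +8 =118
r23=10111 pc4: +16 =134
r24=11000 pc2: +4 =138
r25=11001 pc3: +8 =146
r26=11010 pc3: +8 =154
r27=11011 pc4: +16 =170
r28=11100 pc3: +8 =178
r29=11101 pc4: +16 =194
r30=11110 pc4: +16 =210
r31=11111 pc5: +32 =242
r32=100000 pc1: +2 =244
r33=100001 pc2: +4 =248
r34=100010 pc2: +4 =252
r35=100011 pc3: +8 =260
r36=100100 pc2: +4 =264
r37=100101 pc3: +8 =272
r38=100110 pc3: +8 =280
r39=100111 pc4: +16 =296
r40=101000 pc2: +4 =300
r41=101001 pc3: +8 =308
r42=101010 pc3: +8 =316
r43=101011 pc4: +16 =332
r44=101100 pc3: +8 =340
r45=101101 pc4: +16 =356
r46=101110 pc4: +16 =372
r47=101111 pc5: +32 =404
r48=110000 pc2: +4 =408
r49=110001 pc3: +8 =416
r50=110010 pc3: +8 =424
r51=110011 pc4: +16 =440
r52=110100 pc3: +8 =448
r53=110101 pc4: +16 =464
r54=110110 pc4: +16 =480
r55=110111 pc5: +32 =512
r56=111000 pc3: +8 =520
r57=111001 pc4: +16 =536
r58=111010 pc4: +16 =552
r59=111011 pc5: +32 =584

Answer: 584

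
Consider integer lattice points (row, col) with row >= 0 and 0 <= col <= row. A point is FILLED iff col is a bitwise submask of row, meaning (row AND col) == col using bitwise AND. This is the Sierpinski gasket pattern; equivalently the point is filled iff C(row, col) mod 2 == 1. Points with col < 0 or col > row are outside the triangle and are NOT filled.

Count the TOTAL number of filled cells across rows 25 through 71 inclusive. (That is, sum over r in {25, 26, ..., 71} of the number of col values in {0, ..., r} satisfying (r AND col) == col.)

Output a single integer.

Answer: 644

Derivation:
r25=11001 pc3: +8 =8
r26=11010 pc3: +8 =16
r27=11011 pc4: +16 =32
r28=11100 pc3: +8 =40
r29=11101 pc4: +16 =56
r30=11110 pc4: +16 =72
r31=11111 pc5: +32 =104
r32=100000 pc1: +2 =106
r33=100001 pc2: +4 =110
r34=100010 pc2: +4 =114
r35=100011 pc3: +8 =122
r36=100100 pc2: +4 =126
r37=100101 pc3: +8 =134
r38=100110 pc3: +8 =142
r39=100111 pc4: +16 =158
r40=101000 pc2: +4 =162
r41=101001 pc3: +8 =170
r42=101010 pc3: +8 =178
r43=101011 pc4: +16 =194
r44=101100 pc3: +8 =202
r45=101101 pc4: +16 =218
r46=101110 pc4: +16 =234
r47=101111 pc5: +32 =266
r48=110000 pc2: +4 =270
r49=110001 pc3: +8 =278
r50=110010 pc3: +8 =286
r51=110011 pc4: +16 =302
r52=110100 pc3: +8 =310
r53=110101 pc4: +16 =326
r54=110110 pc4: +16 =342
r55=110111 pc5: +32 =374
r56=111000 pc3: +8 =382
r57=111001 pc4: +16 =398
r58=111010 pc4: +16 =414
r59=111011 pc5: +32 =446
r60=111100 pc4: +16 =462
r61=111101 pc5: +32 =494
r62=111110 pc5: +32 =526
r63=111111 pc6: +64 =590
r64=1000000 pc1: +2 =592
r65=1000001 pc2: +4 =596
r66=1000010 pc2: +4 =600
r67=1000011 pc3: +8 =608
r68=1000100 pc2: +4 =612
r69=1000101 pc3: +8 =620
r70=1000110 pc3: +8 =628
r71=1000111 pc4: +16 =644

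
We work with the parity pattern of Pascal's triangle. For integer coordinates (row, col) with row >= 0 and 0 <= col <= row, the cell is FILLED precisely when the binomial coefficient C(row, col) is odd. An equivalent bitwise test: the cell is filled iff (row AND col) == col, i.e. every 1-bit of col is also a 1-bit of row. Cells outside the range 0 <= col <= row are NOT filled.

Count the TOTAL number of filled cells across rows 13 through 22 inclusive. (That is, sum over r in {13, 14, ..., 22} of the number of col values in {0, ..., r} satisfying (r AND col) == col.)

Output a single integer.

r13=1101 pc3: +8 =8
r14=1110 pc3: +8 =16
r15=1111 pc4: +16 =32
r16=10000 pc1: +2 =34
r17=10001 pc2: +4 =38
r18=10010 pc2: +4 =42
r19=10011 pc3: +8 =50
r20=10100 pc2: +4 =54
r21=10101 pc3: +8 =62
r22=10110 pc3: +8 =70

Answer: 70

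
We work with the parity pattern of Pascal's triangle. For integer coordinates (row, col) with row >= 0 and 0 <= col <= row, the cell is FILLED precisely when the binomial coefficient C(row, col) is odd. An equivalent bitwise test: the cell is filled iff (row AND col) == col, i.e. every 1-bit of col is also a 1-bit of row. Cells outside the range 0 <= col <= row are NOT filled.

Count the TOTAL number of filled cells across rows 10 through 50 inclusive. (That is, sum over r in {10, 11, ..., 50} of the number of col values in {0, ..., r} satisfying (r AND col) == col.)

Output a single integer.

Answer: 392

Derivation:
r10=1010 pc2: +4 =4
r11=1011 pc3: +8 =12
r12=1100 pc2: +4 =16
r13=1101 pc3: +8 =24
r14=1110 pc3: +8 =32
r15=1111 pc4: +16 =48
r16=10000 pc1: +2 =50
r17=10001 pc2: +4 =54
r18=10010 pc2: +4 =58
r19=10011 pc3: +8 =66
r20=10100 pc2: +4 =70
r21=10101 pc3: +8 =78
r22=10110 pc3: +8 =86
r23=10111 pc4: +16 =102
r24=11000 pc2: +4 =106
r25=11001 pc3: +8 =114
r26=11010 pc3: +8 =122
r27=11011 pc4: +16 =138
r28=11100 pc3: +8 =146
r29=11101 pc4: +16 =162
r30=11110 pc4: +16 =178
r31=11111 pc5: +32 =210
r32=100000 pc1: +2 =212
r33=100001 pc2: +4 =216
r34=100010 pc2: +4 =220
r35=100011 pc3: +8 =228
r36=100100 pc2: +4 =232
r37=100101 pc3: +8 =240
r38=100110 pc3: +8 =248
r39=100111 pc4: +16 =264
r40=101000 pc2: +4 =268
r41=101001 pc3: +8 =276
r42=101010 pc3: +8 =284
r43=101011 pc4: +16 =300
r44=101100 pc3: +8 =308
r45=101101 pc4: +16 =324
r46=101110 pc4: +16 =340
r47=101111 pc5: +32 =372
r48=110000 pc2: +4 =376
r49=110001 pc3: +8 =384
r50=110010 pc3: +8 =392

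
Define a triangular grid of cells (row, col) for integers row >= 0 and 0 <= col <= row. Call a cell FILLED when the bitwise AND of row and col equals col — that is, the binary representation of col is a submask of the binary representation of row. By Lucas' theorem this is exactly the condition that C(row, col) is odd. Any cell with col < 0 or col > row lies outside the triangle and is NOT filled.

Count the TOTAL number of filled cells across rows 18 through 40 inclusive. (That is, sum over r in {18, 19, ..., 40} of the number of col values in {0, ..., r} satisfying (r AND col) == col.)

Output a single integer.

r18=10010 pc2: +4 =4
r19=10011 pc3: +8 =12
r20=10100 pc2: +4 =16
r21=10101 pc3: +8 =24
r22=10110 pc3: +8 =32
r23=10111 pc4: +16 =48
r24=11000 pc2: +4 =52
r25=11001 pc3: +8 =60
r26=11010 pc3: +8 =68
r27=11011 pc4: +16 =84
r28=11100 pc3: +8 =92
r29=11101 pc4: +16 =108
r30=11110 pc4: +16 =124
r31=11111 pc5: +32 =156
r32=100000 pc1: +2 =158
r33=100001 pc2: +4 =162
r34=100010 pc2: +4 =166
r35=100011 pc3: +8 =174
r36=100100 pc2: +4 =178
r37=100101 pc3: +8 =186
r38=100110 pc3: +8 =194
r39=100111 pc4: +16 =210
r40=101000 pc2: +4 =214

Answer: 214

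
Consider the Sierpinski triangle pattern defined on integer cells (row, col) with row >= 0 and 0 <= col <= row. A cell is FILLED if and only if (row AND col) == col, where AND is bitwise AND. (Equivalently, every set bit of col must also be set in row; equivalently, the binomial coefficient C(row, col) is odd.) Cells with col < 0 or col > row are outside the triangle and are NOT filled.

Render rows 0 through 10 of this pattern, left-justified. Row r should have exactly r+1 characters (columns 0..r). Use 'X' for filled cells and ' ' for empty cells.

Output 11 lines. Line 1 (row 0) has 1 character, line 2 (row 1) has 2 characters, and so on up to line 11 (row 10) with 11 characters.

r0=0: X
r1=1: XX
r2=10: X X
r3=11: XXXX
r4=100: X   X
r5=101: XX  XX
r6=110: X X X X
r7=111: XXXXXXXX
r8=1000: X       X
r9=1001: XX      XX
r10=1010: X X     X X

Answer: X
XX
X X
XXXX
X   X
XX  XX
X X X X
XXXXXXXX
X       X
XX      XX
X X     X X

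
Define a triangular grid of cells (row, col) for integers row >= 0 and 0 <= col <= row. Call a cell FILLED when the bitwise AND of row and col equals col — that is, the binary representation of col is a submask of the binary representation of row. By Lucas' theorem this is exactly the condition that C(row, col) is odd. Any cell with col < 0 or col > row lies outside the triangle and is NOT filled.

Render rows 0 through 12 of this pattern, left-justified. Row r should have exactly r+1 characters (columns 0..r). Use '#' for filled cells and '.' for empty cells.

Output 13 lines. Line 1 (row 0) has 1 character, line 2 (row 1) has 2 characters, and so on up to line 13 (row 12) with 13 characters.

r0=0: #
r1=1: ##
r2=10: #.#
r3=11: ####
r4=100: #...#
r5=101: ##..##
r6=110: #.#.#.#
r7=111: ########
r8=1000: #.......#
r9=1001: ##......##
r10=1010: #.#.....#.#
r11=1011: ####....####
r12=1100: #...#...#...#

Answer: #
##
#.#
####
#...#
##..##
#.#.#.#
########
#.......#
##......##
#.#.....#.#
####....####
#...#...#...#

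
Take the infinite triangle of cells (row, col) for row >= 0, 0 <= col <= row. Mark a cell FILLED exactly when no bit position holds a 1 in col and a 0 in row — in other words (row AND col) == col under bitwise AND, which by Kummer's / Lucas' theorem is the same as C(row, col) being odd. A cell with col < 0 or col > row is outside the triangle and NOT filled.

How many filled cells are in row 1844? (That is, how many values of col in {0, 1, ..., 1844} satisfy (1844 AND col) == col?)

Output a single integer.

Answer: 64

Derivation:
1844 in binary = 11100110100
popcount(1844) = number of 1-bits in 11100110100 = 6
A col c satisfies (1844 AND c) == c iff every set bit of c is also set in 1844; each of the 6 set bits of 1844 can independently be on or off in c.
count = 2^6 = 64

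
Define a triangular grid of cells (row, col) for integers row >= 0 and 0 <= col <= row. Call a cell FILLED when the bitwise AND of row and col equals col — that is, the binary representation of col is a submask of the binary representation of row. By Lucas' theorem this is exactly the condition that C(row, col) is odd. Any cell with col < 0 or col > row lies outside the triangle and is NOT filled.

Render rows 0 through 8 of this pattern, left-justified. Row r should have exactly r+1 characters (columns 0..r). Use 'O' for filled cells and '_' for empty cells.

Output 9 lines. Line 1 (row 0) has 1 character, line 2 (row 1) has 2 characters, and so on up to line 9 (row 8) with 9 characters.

r0=0: O
r1=1: OO
r2=10: O_O
r3=11: OOOO
r4=100: O___O
r5=101: OO__OO
r6=110: O_O_O_O
r7=111: OOOOOOOO
r8=1000: O_______O

Answer: O
OO
O_O
OOOO
O___O
OO__OO
O_O_O_O
OOOOOOOO
O_______O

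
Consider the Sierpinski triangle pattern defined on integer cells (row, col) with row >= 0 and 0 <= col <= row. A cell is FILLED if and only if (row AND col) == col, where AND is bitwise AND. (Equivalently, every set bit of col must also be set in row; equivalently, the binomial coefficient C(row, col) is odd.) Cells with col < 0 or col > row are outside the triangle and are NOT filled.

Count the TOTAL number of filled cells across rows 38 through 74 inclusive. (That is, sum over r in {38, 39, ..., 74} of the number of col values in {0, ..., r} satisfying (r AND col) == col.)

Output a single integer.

r38=100110 pc3: +8 =8
r39=100111 pc4: +16 =24
r40=101000 pc2: +4 =28
r41=101001 pc3: +8 =36
r42=101010 pc3: +8 =44
r43=101011 pc4: +16 =60
r44=101100 pc3: +8 =68
r45=101101 pc4: +16 =84
r46=101110 pc4: +16 =100
r47=101111 pc5: +32 =132
r48=110000 pc2: +4 =136
r49=110001 pc3: +8 =144
r50=110010 pc3: +8 =152
r51=110011 pc4: +16 =168
r52=110100 pc3: +8 =176
r53=110101 pc4: +16 =192
r54=110110 pc4: +16 =208
r55=110111 pc5: +32 =240
r56=111000 pc3: +8 =248
r57=111001 pc4: +16 =264
r58=111010 pc4: +16 =280
r59=111011 pc5: +32 =312
r60=111100 pc4: +16 =328
r61=111101 pc5: +32 =360
r62=111110 pc5: +32 =392
r63=111111 pc6: +64 =456
r64=1000000 pc1: +2 =458
r65=1000001 pc2: +4 =462
r66=1000010 pc2: +4 =466
r67=1000011 pc3: +8 =474
r68=1000100 pc2: +4 =478
r69=1000101 pc3: +8 =486
r70=1000110 pc3: +8 =494
r71=1000111 pc4: +16 =510
r72=1001000 pc2: +4 =514
r73=1001001 pc3: +8 =522
r74=1001010 pc3: +8 =530

Answer: 530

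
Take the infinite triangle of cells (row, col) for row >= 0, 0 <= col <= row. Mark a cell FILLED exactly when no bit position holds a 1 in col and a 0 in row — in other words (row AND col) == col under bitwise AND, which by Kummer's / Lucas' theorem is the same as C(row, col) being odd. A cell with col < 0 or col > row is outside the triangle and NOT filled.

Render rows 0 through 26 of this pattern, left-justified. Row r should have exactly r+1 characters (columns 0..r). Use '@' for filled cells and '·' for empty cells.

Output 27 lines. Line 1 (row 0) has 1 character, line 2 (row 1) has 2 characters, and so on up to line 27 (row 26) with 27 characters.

Answer: @
@@
@·@
@@@@
@···@
@@··@@
@·@·@·@
@@@@@@@@
@·······@
@@······@@
@·@·····@·@
@@@@····@@@@
@···@···@···@
@@··@@··@@··@@
@·@·@·@·@·@·@·@
@@@@@@@@@@@@@@@@
@···············@
@@··············@@
@·@·············@·@
@@@@············@@@@
@···@···········@···@
@@··@@··········@@··@@
@·@·@·@·········@·@·@·@
@@@@@@@@········@@@@@@@@
@·······@·······@·······@
@@······@@······@@······@@
@·@·····@·@·····@·@·····@·@

Derivation:
r0=0: @
r1=1: @@
r2=10: @·@
r3=11: @@@@
r4=100: @···@
r5=101: @@··@@
r6=110: @·@·@·@
r7=111: @@@@@@@@
r8=1000: @·······@
r9=1001: @@······@@
r10=1010: @·@·····@·@
r11=1011: @@@@····@@@@
r12=1100: @···@···@···@
r13=1101: @@··@@··@@··@@
r14=1110: @·@·@·@·@·@·@·@
r15=1111: @@@@@@@@@@@@@@@@
r16=10000: @···············@
r17=10001: @@··············@@
r18=10010: @·@·············@·@
r19=10011: @@@@············@@@@
r20=10100: @···@···········@···@
r21=10101: @@··@@··········@@··@@
r22=10110: @·@·@·@·········@·@·@·@
r23=10111: @@@@@@@@········@@@@@@@@
r24=11000: @·······@·······@·······@
r25=11001: @@······@@······@@······@@
r26=11010: @·@·····@·@·····@·@·····@·@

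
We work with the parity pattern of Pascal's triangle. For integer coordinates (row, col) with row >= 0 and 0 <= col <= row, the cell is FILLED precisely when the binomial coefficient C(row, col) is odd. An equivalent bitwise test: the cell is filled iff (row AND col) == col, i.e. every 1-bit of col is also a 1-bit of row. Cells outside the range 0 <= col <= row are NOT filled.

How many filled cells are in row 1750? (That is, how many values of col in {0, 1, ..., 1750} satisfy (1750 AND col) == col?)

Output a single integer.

1750 in binary = 11011010110
popcount(1750) = number of 1-bits in 11011010110 = 7
A col c satisfies (1750 AND c) == c iff every set bit of c is also set in 1750; each of the 7 set bits of 1750 can independently be on or off in c.
count = 2^7 = 128

Answer: 128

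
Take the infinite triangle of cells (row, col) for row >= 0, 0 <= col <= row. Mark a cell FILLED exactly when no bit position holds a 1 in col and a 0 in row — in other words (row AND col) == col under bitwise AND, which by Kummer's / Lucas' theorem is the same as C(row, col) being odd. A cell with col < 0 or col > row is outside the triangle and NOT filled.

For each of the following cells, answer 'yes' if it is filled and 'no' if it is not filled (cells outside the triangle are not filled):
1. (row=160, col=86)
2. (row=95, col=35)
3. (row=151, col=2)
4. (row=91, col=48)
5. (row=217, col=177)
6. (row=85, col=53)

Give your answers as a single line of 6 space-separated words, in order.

(160,86): row=0b10100000, col=0b1010110, row AND col = 0b0 = 0; 0 != 86 -> empty
(95,35): row=0b1011111, col=0b100011, row AND col = 0b11 = 3; 3 != 35 -> empty
(151,2): row=0b10010111, col=0b10, row AND col = 0b10 = 2; 2 == 2 -> filled
(91,48): row=0b1011011, col=0b110000, row AND col = 0b10000 = 16; 16 != 48 -> empty
(217,177): row=0b11011001, col=0b10110001, row AND col = 0b10010001 = 145; 145 != 177 -> empty
(85,53): row=0b1010101, col=0b110101, row AND col = 0b10101 = 21; 21 != 53 -> empty

Answer: no no yes no no no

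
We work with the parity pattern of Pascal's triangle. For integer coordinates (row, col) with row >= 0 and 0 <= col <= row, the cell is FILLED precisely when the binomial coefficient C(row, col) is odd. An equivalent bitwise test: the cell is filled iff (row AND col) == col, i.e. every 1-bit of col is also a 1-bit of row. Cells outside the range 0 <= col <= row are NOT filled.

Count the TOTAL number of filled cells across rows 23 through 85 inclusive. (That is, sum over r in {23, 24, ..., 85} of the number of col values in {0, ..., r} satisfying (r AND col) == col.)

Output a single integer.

r23=10111 pc4: +16 =16
r24=11000 pc2: +4 =20
r25=11001 pc3: +8 =28
r26=11010 pc3: +8 =36
r27=11011 pc4: +16 =52
r28=11100 pc3: +8 =60
r29=11101 pc4: +16 =76
r30=11110 pc4: +16 =92
r31=11111 pc5: +32 =124
r32=100000 pc1: +2 =126
r33=100001 pc2: +4 =130
r34=100010 pc2: +4 =134
r35=100011 pc3: +8 =142
r36=100100 pc2: +4 =146
r37=100101 pc3: +8 =154
r38=100110 pc3: +8 =162
r39=100111 pc4: +16 =178
r40=101000 pc2: +4 =182
r41=101001 pc3: +8 =190
r42=101010 pc3: +8 =198
r43=101011 pc4: +16 =214
r44=101100 pc3: +8 =222
r45=101101 pc4: +16 =238
r46=101110 pc4: +16 =254
r47=101111 pc5: +32 =286
r48=110000 pc2: +4 =290
r49=110001 pc3: +8 =298
r50=110010 pc3: +8 =306
r51=110011 pc4: +16 =322
r52=110100 pc3: +8 =330
r53=110101 pc4: +16 =346
r54=110110 pc4: +16 =362
r55=110111 pc5: +32 =394
r56=111000 pc3: +8 =402
r57=111001 pc4: +16 =418
r58=111010 pc4: +16 =434
r59=111011 pc5: +32 =466
r60=111100 pc4: +16 =482
r61=111101 pc5: +32 =514
r62=111110 pc5: +32 =546
r63=111111 pc6: +64 =610
r64=1000000 pc1: +2 =612
r65=1000001 pc2: +4 =616
r66=1000010 pc2: +4 =620
r67=1000011 pc3: +8 =628
r68=1000100 pc2: +4 =632
r69=1000101 pc3: +8 =640
r70=1000110 pc3: +8 =648
r71=1000111 pc4: +16 =664
r72=1001000 pc2: +4 =668
r73=1001001 pc3: +8 =676
r74=1001010 pc3: +8 =684
r75=1001011 pc4: +16 =700
r76=1001100 pc3: +8 =708
r77=1001101 pc4: +16 =724
r78=1001110 pc4: +16 =740
r79=1001111 pc5: +32 =772
r80=1010000 pc2: +4 =776
r81=1010001 pc3: +8 =784
r82=1010010 pc3: +8 =792
r83=1010011 pc4: +16 =808
r84=1010100 pc3: +8 =816
r85=1010101 pc4: +16 =832

Answer: 832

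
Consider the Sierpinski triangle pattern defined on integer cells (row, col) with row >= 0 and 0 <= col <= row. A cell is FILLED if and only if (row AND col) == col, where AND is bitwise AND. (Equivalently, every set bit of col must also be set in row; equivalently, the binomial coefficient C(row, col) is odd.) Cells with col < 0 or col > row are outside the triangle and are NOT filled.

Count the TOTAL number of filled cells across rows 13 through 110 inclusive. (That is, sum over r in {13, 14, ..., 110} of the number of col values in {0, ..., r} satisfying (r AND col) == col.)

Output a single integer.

r13=1101 pc3: +8 =8
r14=1110 pc3: +8 =16
r15=1111 pc4: +16 =32
r16=10000 pc1: +2 =34
r17=10001 pc2: +4 =38
r18=10010 pc2: +4 =42
r19=10011 pc3: +8 =50
r20=10100 pc2: +4 =54
r21=10101 pc3: +8 =62
r22=10110 pc3: +8 =70
r23=10111 pc4: +16 =86
r24=11000 pc2: +4 =90
r25=11001 pc3: +8 =98
r26=11010 pc3: +8 =106
r27=11011 pc4: +16 =122
r28=11100 pc3: +8 =130
r29=11101 pc4: +16 =146
r30=11110 pc4: +16 =162
r31=11111 pc5: +32 =194
r32=100000 pc1: +2 =196
r33=100001 pc2: +4 =200
r34=100010 pc2: +4 =204
r35=100011 pc3: +8 =212
r36=100100 pc2: +4 =216
r37=100101 pc3: +8 =224
r38=100110 pc3: +8 =232
r39=100111 pc4: +16 =248
r40=101000 pc2: +4 =252
r41=101001 pc3: +8 =260
r42=101010 pc3: +8 =268
r43=101011 pc4: +16 =284
r44=101100 pc3: +8 =292
r45=101101 pc4: +16 =308
r46=101110 pc4: +16 =324
r47=101111 pc5: +32 =356
r48=110000 pc2: +4 =360
r49=110001 pc3: +8 =368
r50=110010 pc3: +8 =376
r51=110011 pc4: +16 =392
r52=110100 pc3: +8 =400
r53=110101 pc4: +16 =416
r54=110110 pc4: +16 =432
r55=110111 pc5: +32 =464
r56=111000 pc3: +8 =472
r57=111001 pc4: +16 =488
r58=111010 pc4: +16 =504
r59=111011 pc5: +32 =536
r60=111100 pc4: +16 =552
r61=111101 pc5: +32 =584
r62=111110 pc5: +32 =616
r63=111111 pc6: +64 =680
r64=1000000 pc1: +2 =682
r65=1000001 pc2: +4 =686
r66=1000010 pc2: +4 =690
r67=1000011 pc3: +8 =698
r68=1000100 pc2: +4 =702
r69=1000101 pc3: +8 =710
r70=1000110 pc3: +8 =718
r71=1000111 pc4: +16 =734
r72=1001000 pc2: +4 =738
r73=1001001 pc3: +8 =746
r74=1001010 pc3: +8 =754
r75=1001011 pc4: +16 =770
r76=1001100 pc3: +8 =778
r77=1001101 pc4: +16 =794
r78=1001110 pc4: +16 =810
r79=1001111 pc5: +32 =842
r80=1010000 pc2: +4 =846
r81=1010001 pc3: +8 =854
r82=1010010 pc3: +8 =862
r83=1010011 pc4: +16 =878
r84=1010100 pc3: +8 =886
r85=1010101 pc4: +16 =902
r86=1010110 pc4: +16 =918
r87=1010111 pc5: +32 =950
r88=1011000 pc3: +8 =958
r89=1011001 pc4: +16 =974
r90=1011010 pc4: +16 =990
r91=1011011 pc5: +32 =1022
r92=1011100 pc4: +16 =1038
r93=1011101 pc5: +32 =1070
r94=1011110 pc5: +32 =1102
r95=1011111 pc6: +64 =1166
r96=1100000 pc2: +4 =1170
r97=1100001 pc3: +8 =1178
r98=1100010 pc3: +8 =1186
r99=1100011 pc4: +16 =1202
r100=1100100 pc3: +8 =1210
r101=1100101 pc4: +16 =1226
r102=1100110 pc4: +16 =1242
r103=1100111 pc5: +32 =1274
r104=1101000 pc3: +8 =1282
r105=1101001 pc4: +16 =1298
r106=1101010 pc4: +16 =1314
r107=1101011 pc5: +32 =1346
r108=1101100 pc4: +16 =1362
r109=1101101 pc5: +32 =1394
r110=1101110 pc5: +32 =1426

Answer: 1426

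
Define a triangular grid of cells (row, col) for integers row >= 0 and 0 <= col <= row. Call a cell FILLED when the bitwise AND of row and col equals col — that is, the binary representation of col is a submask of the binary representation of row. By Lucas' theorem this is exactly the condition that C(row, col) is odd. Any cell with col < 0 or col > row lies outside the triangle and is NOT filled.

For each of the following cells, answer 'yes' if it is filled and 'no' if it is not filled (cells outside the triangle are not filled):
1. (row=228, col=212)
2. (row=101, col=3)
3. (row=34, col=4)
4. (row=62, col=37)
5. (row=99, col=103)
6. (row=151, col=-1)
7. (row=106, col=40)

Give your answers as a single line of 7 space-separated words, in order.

Answer: no no no no no no yes

Derivation:
(228,212): row=0b11100100, col=0b11010100, row AND col = 0b11000100 = 196; 196 != 212 -> empty
(101,3): row=0b1100101, col=0b11, row AND col = 0b1 = 1; 1 != 3 -> empty
(34,4): row=0b100010, col=0b100, row AND col = 0b0 = 0; 0 != 4 -> empty
(62,37): row=0b111110, col=0b100101, row AND col = 0b100100 = 36; 36 != 37 -> empty
(99,103): col outside [0, 99] -> not filled
(151,-1): col outside [0, 151] -> not filled
(106,40): row=0b1101010, col=0b101000, row AND col = 0b101000 = 40; 40 == 40 -> filled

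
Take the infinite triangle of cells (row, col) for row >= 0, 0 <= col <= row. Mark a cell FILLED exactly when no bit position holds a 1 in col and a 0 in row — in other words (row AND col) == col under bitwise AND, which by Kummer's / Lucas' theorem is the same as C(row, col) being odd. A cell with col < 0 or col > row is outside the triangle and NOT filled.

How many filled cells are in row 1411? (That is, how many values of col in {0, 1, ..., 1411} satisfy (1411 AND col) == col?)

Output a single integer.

Answer: 32

Derivation:
1411 in binary = 10110000011
popcount(1411) = number of 1-bits in 10110000011 = 5
A col c satisfies (1411 AND c) == c iff every set bit of c is also set in 1411; each of the 5 set bits of 1411 can independently be on or off in c.
count = 2^5 = 32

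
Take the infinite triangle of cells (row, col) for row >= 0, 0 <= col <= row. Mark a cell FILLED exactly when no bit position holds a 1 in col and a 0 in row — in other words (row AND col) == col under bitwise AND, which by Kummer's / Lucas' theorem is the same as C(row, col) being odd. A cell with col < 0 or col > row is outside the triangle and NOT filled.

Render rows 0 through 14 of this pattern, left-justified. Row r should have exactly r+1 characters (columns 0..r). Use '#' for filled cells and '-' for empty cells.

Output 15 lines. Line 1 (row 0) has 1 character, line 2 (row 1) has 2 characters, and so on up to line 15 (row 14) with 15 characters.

Answer: #
##
#-#
####
#---#
##--##
#-#-#-#
########
#-------#
##------##
#-#-----#-#
####----####
#---#---#---#
##--##--##--##
#-#-#-#-#-#-#-#

Derivation:
r0=0: #
r1=1: ##
r2=10: #-#
r3=11: ####
r4=100: #---#
r5=101: ##--##
r6=110: #-#-#-#
r7=111: ########
r8=1000: #-------#
r9=1001: ##------##
r10=1010: #-#-----#-#
r11=1011: ####----####
r12=1100: #---#---#---#
r13=1101: ##--##--##--##
r14=1110: #-#-#-#-#-#-#-#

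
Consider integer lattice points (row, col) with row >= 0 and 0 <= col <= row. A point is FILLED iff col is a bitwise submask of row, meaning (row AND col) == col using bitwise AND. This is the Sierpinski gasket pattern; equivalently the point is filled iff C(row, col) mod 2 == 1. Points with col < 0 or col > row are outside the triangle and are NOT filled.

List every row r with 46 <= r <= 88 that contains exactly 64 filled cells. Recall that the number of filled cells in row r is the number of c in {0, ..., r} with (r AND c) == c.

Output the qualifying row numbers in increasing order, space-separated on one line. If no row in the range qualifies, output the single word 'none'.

Answer: 63

Derivation:
Row r has 2^popcount(r) filled cells, so we need popcount(r) = log2(64) = 6.
Scan r = 46..88 and keep those with exactly 6 one-bits:
r=46=101110 popcount=4 -> skip
r=47=101111 popcount=5 -> skip
r=48=110000 popcount=2 -> skip
r=49=110001 popcount=3 -> skip
r=50=110010 popcount=3 -> skip
r=51=110011 popcount=4 -> skip
r=52=110100 popcount=3 -> skip
r=53=110101 popcount=4 -> skip
r=54=110110 popcount=4 -> skip
r=55=110111 popcount=5 -> skip
r=56=111000 popcount=3 -> skip
r=57=111001 popcount=4 -> skip
r=58=111010 popcount=4 -> skip
r=59=111011 popcount=5 -> skip
r=60=111100 popcount=4 -> skip
r=61=111101 popcount=5 -> skip
r=62=111110 popcount=5 -> skip
r=63=111111 popcount=6 -> KEEP
r=64=1000000 popcount=1 -> skip
r=65=1000001 popcount=2 -> skip
r=66=1000010 popcount=2 -> skip
r=67=1000011 popcount=3 -> skip
r=68=1000100 popcount=2 -> skip
r=69=1000101 popcount=3 -> skip
r=70=1000110 popcount=3 -> skip
r=71=1000111 popcount=4 -> skip
r=72=1001000 popcount=2 -> skip
r=73=1001001 popcount=3 -> skip
r=74=1001010 popcount=3 -> skip
r=75=1001011 popcount=4 -> skip
r=76=1001100 popcount=3 -> skip
r=77=1001101 popcount=4 -> skip
r=78=1001110 popcount=4 -> skip
r=79=1001111 popcount=5 -> skip
r=80=1010000 popcount=2 -> skip
r=81=1010001 popcount=3 -> skip
r=82=1010010 popcount=3 -> skip
r=83=1010011 popcount=4 -> skip
r=84=1010100 popcount=3 -> skip
r=85=1010101 popcount=4 -> skip
r=86=1010110 popcount=4 -> skip
r=87=1010111 popcount=5 -> skip
r=88=1011000 popcount=3 -> skip
Kept rows: 63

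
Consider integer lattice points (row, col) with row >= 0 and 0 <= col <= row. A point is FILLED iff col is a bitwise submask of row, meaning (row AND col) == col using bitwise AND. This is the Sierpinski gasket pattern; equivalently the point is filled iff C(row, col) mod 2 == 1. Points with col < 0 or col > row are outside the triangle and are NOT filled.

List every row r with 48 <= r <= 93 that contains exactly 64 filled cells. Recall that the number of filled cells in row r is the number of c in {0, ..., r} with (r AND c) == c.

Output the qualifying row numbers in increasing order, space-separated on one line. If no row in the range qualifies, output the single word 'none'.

Answer: 63

Derivation:
Row r has 2^popcount(r) filled cells, so we need popcount(r) = log2(64) = 6.
Scan r = 48..93 and keep those with exactly 6 one-bits:
r=48=110000 popcount=2 -> skip
r=49=110001 popcount=3 -> skip
r=50=110010 popcount=3 -> skip
r=51=110011 popcount=4 -> skip
r=52=110100 popcount=3 -> skip
r=53=110101 popcount=4 -> skip
r=54=110110 popcount=4 -> skip
r=55=110111 popcount=5 -> skip
r=56=111000 popcount=3 -> skip
r=57=111001 popcount=4 -> skip
r=58=111010 popcount=4 -> skip
r=59=111011 popcount=5 -> skip
r=60=111100 popcount=4 -> skip
r=61=111101 popcount=5 -> skip
r=62=111110 popcount=5 -> skip
r=63=111111 popcount=6 -> KEEP
r=64=1000000 popcount=1 -> skip
r=65=1000001 popcount=2 -> skip
r=66=1000010 popcount=2 -> skip
r=67=1000011 popcount=3 -> skip
r=68=1000100 popcount=2 -> skip
r=69=1000101 popcount=3 -> skip
r=70=1000110 popcount=3 -> skip
r=71=1000111 popcount=4 -> skip
r=72=1001000 popcount=2 -> skip
r=73=1001001 popcount=3 -> skip
r=74=1001010 popcount=3 -> skip
r=75=1001011 popcount=4 -> skip
r=76=1001100 popcount=3 -> skip
r=77=1001101 popcount=4 -> skip
r=78=1001110 popcount=4 -> skip
r=79=1001111 popcount=5 -> skip
r=80=1010000 popcount=2 -> skip
r=81=1010001 popcount=3 -> skip
r=82=1010010 popcount=3 -> skip
r=83=1010011 popcount=4 -> skip
r=84=1010100 popcount=3 -> skip
r=85=1010101 popcount=4 -> skip
r=86=1010110 popcount=4 -> skip
r=87=1010111 popcount=5 -> skip
r=88=1011000 popcount=3 -> skip
r=89=1011001 popcount=4 -> skip
r=90=1011010 popcount=4 -> skip
r=91=1011011 popcount=5 -> skip
r=92=1011100 popcount=4 -> skip
r=93=1011101 popcount=5 -> skip
Kept rows: 63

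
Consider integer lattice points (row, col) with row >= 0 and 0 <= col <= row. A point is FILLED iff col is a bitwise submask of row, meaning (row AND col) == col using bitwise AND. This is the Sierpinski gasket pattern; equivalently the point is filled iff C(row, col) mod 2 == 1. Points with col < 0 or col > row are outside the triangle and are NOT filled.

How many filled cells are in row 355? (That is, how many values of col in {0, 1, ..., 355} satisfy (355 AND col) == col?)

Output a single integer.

355 in binary = 101100011
popcount(355) = number of 1-bits in 101100011 = 5
A col c satisfies (355 AND c) == c iff every set bit of c is also set in 355; each of the 5 set bits of 355 can independently be on or off in c.
count = 2^5 = 32

Answer: 32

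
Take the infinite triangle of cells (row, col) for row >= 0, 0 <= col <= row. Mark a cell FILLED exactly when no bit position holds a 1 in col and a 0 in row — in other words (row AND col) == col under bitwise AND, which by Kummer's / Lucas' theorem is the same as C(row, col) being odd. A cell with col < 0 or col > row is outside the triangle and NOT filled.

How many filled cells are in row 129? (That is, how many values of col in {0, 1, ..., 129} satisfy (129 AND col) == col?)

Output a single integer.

Answer: 4

Derivation:
129 in binary = 10000001
popcount(129) = number of 1-bits in 10000001 = 2
A col c satisfies (129 AND c) == c iff every set bit of c is also set in 129; each of the 2 set bits of 129 can independently be on or off in c.
count = 2^2 = 4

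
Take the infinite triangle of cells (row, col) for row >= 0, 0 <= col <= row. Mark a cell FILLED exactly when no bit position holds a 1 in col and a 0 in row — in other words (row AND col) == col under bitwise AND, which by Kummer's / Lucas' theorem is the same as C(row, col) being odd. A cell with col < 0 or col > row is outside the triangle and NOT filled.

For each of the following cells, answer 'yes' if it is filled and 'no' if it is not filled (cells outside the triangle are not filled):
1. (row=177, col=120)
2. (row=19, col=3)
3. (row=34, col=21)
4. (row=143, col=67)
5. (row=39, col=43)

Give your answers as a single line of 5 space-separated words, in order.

Answer: no yes no no no

Derivation:
(177,120): row=0b10110001, col=0b1111000, row AND col = 0b110000 = 48; 48 != 120 -> empty
(19,3): row=0b10011, col=0b11, row AND col = 0b11 = 3; 3 == 3 -> filled
(34,21): row=0b100010, col=0b10101, row AND col = 0b0 = 0; 0 != 21 -> empty
(143,67): row=0b10001111, col=0b1000011, row AND col = 0b11 = 3; 3 != 67 -> empty
(39,43): col outside [0, 39] -> not filled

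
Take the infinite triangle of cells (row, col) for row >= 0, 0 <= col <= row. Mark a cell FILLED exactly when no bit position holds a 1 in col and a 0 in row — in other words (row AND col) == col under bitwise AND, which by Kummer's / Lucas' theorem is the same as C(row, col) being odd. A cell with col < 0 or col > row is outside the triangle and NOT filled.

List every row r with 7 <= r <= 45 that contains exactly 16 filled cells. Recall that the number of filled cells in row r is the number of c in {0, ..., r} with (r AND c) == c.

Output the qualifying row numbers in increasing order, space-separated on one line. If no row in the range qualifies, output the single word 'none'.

Answer: 15 23 27 29 30 39 43 45

Derivation:
Row r has 2^popcount(r) filled cells, so we need popcount(r) = log2(16) = 4.
Scan r = 7..45 and keep those with exactly 4 one-bits:
r=7=111 popcount=3 -> skip
r=8=1000 popcount=1 -> skip
r=9=1001 popcount=2 -> skip
r=10=1010 popcount=2 -> skip
r=11=1011 popcount=3 -> skip
r=12=1100 popcount=2 -> skip
r=13=1101 popcount=3 -> skip
r=14=1110 popcount=3 -> skip
r=15=1111 popcount=4 -> KEEP
r=16=10000 popcount=1 -> skip
r=17=10001 popcount=2 -> skip
r=18=10010 popcount=2 -> skip
r=19=10011 popcount=3 -> skip
r=20=10100 popcount=2 -> skip
r=21=10101 popcount=3 -> skip
r=22=10110 popcount=3 -> skip
r=23=10111 popcount=4 -> KEEP
r=24=11000 popcount=2 -> skip
r=25=11001 popcount=3 -> skip
r=26=11010 popcount=3 -> skip
r=27=11011 popcount=4 -> KEEP
r=28=11100 popcount=3 -> skip
r=29=11101 popcount=4 -> KEEP
r=30=11110 popcount=4 -> KEEP
r=31=11111 popcount=5 -> skip
r=32=100000 popcount=1 -> skip
r=33=100001 popcount=2 -> skip
r=34=100010 popcount=2 -> skip
r=35=100011 popcount=3 -> skip
r=36=100100 popcount=2 -> skip
r=37=100101 popcount=3 -> skip
r=38=100110 popcount=3 -> skip
r=39=100111 popcount=4 -> KEEP
r=40=101000 popcount=2 -> skip
r=41=101001 popcount=3 -> skip
r=42=101010 popcount=3 -> skip
r=43=101011 popcount=4 -> KEEP
r=44=101100 popcount=3 -> skip
r=45=101101 popcount=4 -> KEEP
Kept rows: 15 23 27 29 30 39 43 45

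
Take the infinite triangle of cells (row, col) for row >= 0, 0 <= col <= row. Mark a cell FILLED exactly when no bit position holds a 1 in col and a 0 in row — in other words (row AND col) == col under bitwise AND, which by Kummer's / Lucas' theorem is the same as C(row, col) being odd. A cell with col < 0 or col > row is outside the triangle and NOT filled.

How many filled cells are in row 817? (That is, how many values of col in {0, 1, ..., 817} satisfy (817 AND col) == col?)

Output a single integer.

Answer: 32

Derivation:
817 in binary = 1100110001
popcount(817) = number of 1-bits in 1100110001 = 5
A col c satisfies (817 AND c) == c iff every set bit of c is also set in 817; each of the 5 set bits of 817 can independently be on or off in c.
count = 2^5 = 32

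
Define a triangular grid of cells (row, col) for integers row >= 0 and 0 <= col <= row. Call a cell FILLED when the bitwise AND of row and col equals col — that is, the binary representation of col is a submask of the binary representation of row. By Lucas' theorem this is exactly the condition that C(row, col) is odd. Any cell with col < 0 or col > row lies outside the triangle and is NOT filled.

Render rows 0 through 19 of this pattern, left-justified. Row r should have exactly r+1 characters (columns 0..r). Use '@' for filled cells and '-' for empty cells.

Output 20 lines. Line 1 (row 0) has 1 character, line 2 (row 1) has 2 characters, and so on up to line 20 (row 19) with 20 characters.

Answer: @
@@
@-@
@@@@
@---@
@@--@@
@-@-@-@
@@@@@@@@
@-------@
@@------@@
@-@-----@-@
@@@@----@@@@
@---@---@---@
@@--@@--@@--@@
@-@-@-@-@-@-@-@
@@@@@@@@@@@@@@@@
@---------------@
@@--------------@@
@-@-------------@-@
@@@@------------@@@@

Derivation:
r0=0: @
r1=1: @@
r2=10: @-@
r3=11: @@@@
r4=100: @---@
r5=101: @@--@@
r6=110: @-@-@-@
r7=111: @@@@@@@@
r8=1000: @-------@
r9=1001: @@------@@
r10=1010: @-@-----@-@
r11=1011: @@@@----@@@@
r12=1100: @---@---@---@
r13=1101: @@--@@--@@--@@
r14=1110: @-@-@-@-@-@-@-@
r15=1111: @@@@@@@@@@@@@@@@
r16=10000: @---------------@
r17=10001: @@--------------@@
r18=10010: @-@-------------@-@
r19=10011: @@@@------------@@@@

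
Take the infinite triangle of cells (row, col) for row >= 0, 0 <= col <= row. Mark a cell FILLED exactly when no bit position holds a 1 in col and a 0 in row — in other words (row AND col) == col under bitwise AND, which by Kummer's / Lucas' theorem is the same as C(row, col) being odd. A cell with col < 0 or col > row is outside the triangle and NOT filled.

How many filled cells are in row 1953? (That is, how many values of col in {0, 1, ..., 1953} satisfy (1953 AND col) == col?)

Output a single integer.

1953 in binary = 11110100001
popcount(1953) = number of 1-bits in 11110100001 = 6
A col c satisfies (1953 AND c) == c iff every set bit of c is also set in 1953; each of the 6 set bits of 1953 can independently be on or off in c.
count = 2^6 = 64

Answer: 64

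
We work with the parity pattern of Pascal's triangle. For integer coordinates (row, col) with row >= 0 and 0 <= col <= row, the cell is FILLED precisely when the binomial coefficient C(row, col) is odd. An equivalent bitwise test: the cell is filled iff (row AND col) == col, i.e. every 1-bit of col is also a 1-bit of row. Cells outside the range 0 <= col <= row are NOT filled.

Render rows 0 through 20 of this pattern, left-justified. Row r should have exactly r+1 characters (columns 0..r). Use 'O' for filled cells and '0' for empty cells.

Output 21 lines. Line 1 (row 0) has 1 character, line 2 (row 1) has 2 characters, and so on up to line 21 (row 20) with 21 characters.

Answer: O
OO
O0O
OOOO
O000O
OO00OO
O0O0O0O
OOOOOOOO
O0000000O
OO000000OO
O0O00000O0O
OOOO0000OOOO
O000O000O000O
OO00OO00OO00OO
O0O0O0O0O0O0O0O
OOOOOOOOOOOOOOOO
O000000000000000O
OO00000000000000OO
O0O0000000000000O0O
OOOO000000000000OOOO
O000O00000000000O000O

Derivation:
r0=0: O
r1=1: OO
r2=10: O0O
r3=11: OOOO
r4=100: O000O
r5=101: OO00OO
r6=110: O0O0O0O
r7=111: OOOOOOOO
r8=1000: O0000000O
r9=1001: OO000000OO
r10=1010: O0O00000O0O
r11=1011: OOOO0000OOOO
r12=1100: O000O000O000O
r13=1101: OO00OO00OO00OO
r14=1110: O0O0O0O0O0O0O0O
r15=1111: OOOOOOOOOOOOOOOO
r16=10000: O000000000000000O
r17=10001: OO00000000000000OO
r18=10010: O0O0000000000000O0O
r19=10011: OOOO000000000000OOOO
r20=10100: O000O00000000000O000O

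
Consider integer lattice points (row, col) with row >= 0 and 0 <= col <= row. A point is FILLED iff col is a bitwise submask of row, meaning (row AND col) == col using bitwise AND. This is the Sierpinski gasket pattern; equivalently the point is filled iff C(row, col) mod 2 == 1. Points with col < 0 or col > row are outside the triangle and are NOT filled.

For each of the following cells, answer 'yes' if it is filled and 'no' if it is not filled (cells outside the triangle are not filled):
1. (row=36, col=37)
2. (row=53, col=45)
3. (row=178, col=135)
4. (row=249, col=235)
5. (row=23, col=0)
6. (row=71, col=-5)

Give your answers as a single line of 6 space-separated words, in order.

(36,37): col outside [0, 36] -> not filled
(53,45): row=0b110101, col=0b101101, row AND col = 0b100101 = 37; 37 != 45 -> empty
(178,135): row=0b10110010, col=0b10000111, row AND col = 0b10000010 = 130; 130 != 135 -> empty
(249,235): row=0b11111001, col=0b11101011, row AND col = 0b11101001 = 233; 233 != 235 -> empty
(23,0): row=0b10111, col=0b0, row AND col = 0b0 = 0; 0 == 0 -> filled
(71,-5): col outside [0, 71] -> not filled

Answer: no no no no yes no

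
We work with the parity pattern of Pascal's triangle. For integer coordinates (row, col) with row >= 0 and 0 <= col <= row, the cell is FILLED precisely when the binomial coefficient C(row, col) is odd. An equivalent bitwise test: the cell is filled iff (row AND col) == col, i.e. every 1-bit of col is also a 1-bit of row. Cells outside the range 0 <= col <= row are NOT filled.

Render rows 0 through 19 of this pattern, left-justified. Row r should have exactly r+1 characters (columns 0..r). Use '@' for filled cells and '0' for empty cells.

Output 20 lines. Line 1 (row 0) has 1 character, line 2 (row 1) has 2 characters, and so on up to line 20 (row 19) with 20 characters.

Answer: @
@@
@0@
@@@@
@000@
@@00@@
@0@0@0@
@@@@@@@@
@0000000@
@@000000@@
@0@00000@0@
@@@@0000@@@@
@000@000@000@
@@00@@00@@00@@
@0@0@0@0@0@0@0@
@@@@@@@@@@@@@@@@
@000000000000000@
@@00000000000000@@
@0@0000000000000@0@
@@@@000000000000@@@@

Derivation:
r0=0: @
r1=1: @@
r2=10: @0@
r3=11: @@@@
r4=100: @000@
r5=101: @@00@@
r6=110: @0@0@0@
r7=111: @@@@@@@@
r8=1000: @0000000@
r9=1001: @@000000@@
r10=1010: @0@00000@0@
r11=1011: @@@@0000@@@@
r12=1100: @000@000@000@
r13=1101: @@00@@00@@00@@
r14=1110: @0@0@0@0@0@0@0@
r15=1111: @@@@@@@@@@@@@@@@
r16=10000: @000000000000000@
r17=10001: @@00000000000000@@
r18=10010: @0@0000000000000@0@
r19=10011: @@@@000000000000@@@@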